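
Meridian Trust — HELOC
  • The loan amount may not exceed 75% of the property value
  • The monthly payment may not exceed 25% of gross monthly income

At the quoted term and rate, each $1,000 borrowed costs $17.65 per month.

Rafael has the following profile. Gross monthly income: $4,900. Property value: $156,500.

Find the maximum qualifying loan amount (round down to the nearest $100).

$69,400

Payment cap: 25% × $4,900 = $1,225/month.
At $17.65 per $1,000, that supports 1,225/17.65 × 1,000 ≈ $69,405 → $69,400.
LTV cap: 75% × $156,500 = $117,375 → $117,300.
Binding constraint: payment-to-income.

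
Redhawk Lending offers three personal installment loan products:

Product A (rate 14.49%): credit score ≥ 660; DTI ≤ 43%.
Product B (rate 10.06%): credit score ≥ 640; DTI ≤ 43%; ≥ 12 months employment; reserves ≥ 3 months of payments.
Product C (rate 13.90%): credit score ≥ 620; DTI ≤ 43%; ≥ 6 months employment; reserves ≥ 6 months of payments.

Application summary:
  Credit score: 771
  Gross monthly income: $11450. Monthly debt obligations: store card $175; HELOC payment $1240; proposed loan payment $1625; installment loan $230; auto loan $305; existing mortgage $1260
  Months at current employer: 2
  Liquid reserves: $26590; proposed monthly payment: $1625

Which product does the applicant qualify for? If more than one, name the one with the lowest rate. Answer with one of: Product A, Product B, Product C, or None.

Total debts = (175 + 1,240 + 1,625 + 230 + 305 + 1,260) = 4,835; DTI = 4,835/11,450 = 42.2%.
Reserves = 26,590/1,625 = 16.4 months.
Product A: score 771 ≥ 660; DTI 42.2% ≤ 43% → qualifies.
Product B: score 771 ≥ 640; DTI 42.2% ≤ 43%; employment 2 < 12 mo; reserves 16.4 ≥ 3 mo → does not qualify.
Product C: score 771 ≥ 620; DTI 42.2% ≤ 43%; employment 2 < 6 mo; reserves 16.4 ≥ 6 mo → does not qualify.

Product A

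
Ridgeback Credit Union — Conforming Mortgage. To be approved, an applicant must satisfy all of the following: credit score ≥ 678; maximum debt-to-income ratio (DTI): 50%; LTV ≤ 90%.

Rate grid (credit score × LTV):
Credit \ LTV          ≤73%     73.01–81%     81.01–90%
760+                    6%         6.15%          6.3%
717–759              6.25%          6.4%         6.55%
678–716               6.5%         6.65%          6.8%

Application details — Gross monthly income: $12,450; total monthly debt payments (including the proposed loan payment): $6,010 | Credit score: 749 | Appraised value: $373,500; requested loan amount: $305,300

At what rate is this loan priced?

Credit score 749 ≥ 678; DTI = 6,010/12,450 = 48.3% ≤ 50%
LTV = 305,300/373,500 = 81.7% ≤ 90%
Score 749 is in the 717–759 band; LTV 81.7% is in the 81.01–90% band → 6.55%.

6.55%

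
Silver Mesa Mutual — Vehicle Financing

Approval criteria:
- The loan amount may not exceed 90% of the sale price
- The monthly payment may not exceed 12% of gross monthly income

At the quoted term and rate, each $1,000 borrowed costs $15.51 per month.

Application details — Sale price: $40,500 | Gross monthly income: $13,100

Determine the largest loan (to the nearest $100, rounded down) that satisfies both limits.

Payment cap: 12% × $13,100 = $1,572/month.
At $15.51 per $1,000, that supports 1,572/15.51 × 1,000 ≈ $101,353 → $101,300.
LTV cap: 90% × $40,500 = $36,450 → $36,400.
Binding constraint: loan-to-value.

$36,400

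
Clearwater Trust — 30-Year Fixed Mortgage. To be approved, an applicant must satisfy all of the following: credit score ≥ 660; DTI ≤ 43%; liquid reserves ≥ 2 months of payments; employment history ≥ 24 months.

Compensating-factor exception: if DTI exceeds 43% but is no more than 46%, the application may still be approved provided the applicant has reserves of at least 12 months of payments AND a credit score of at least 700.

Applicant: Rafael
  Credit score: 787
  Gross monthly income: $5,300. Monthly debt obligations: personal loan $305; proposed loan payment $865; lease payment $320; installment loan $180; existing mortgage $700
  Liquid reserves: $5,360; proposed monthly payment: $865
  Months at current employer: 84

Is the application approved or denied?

Credit score 787 ≥ 660 (meets base)
Total debts = (305 + 865 + 320 + 180 + 700) = 2,370. DTI: 2,370 ÷ 5,300 = 44.7%, over the 43% base limit.
Liquid reserves cover 5,360/865 = 6.2 months — ≥ 2 required
Employment 84 ≥ 24 months
44.7% falls in the override range (43%–46%), so the compensating-factor test applies.
Override check — reserves: 6.2 mo (short of 12); score: 787 (ok).
Override conditions not both satisfied; exception does not apply.

Denied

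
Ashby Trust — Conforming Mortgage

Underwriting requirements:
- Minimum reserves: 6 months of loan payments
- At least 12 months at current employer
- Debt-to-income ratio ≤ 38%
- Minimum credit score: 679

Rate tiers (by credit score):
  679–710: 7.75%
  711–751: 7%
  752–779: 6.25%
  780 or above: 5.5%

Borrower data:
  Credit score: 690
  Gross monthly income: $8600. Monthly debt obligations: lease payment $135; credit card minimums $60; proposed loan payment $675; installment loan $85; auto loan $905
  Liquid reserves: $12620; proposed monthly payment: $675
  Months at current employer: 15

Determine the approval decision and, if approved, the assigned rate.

Credit score 690 ≥ 679 (meets minimum)
Reserves: 12,620 ÷ 675 = 18.7 months (meets 6-month minimum)
Total monthly debts = (135 + 60 + 675 + 85 + 905) = 1,860. DTI = 1,860/8,600 = 21.6% ≤ 38%
Employment 15 ≥ 12 months
All requirements met. Score 690 falls in the 679–710 tier → 7.75%.

Approved at 7.75%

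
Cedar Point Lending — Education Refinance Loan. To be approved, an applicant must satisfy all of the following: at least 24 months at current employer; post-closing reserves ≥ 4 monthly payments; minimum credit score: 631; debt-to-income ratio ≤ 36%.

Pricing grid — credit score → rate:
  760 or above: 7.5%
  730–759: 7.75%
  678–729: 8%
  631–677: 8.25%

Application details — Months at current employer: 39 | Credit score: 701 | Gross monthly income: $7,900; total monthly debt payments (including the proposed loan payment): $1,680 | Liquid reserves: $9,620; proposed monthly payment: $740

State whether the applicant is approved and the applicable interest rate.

Approved at 8%

Credit score 701 ≥ 631 (meets minimum)
Reserves: 9,620 ÷ 740 = 13.0 months (meets 4-month minimum)
DTI = 1,680/7,900 = 21.3% ≤ 36%
Employment 39 ≥ 24 months
All requirements met. Score 701 falls in the 678–729 tier → 8%.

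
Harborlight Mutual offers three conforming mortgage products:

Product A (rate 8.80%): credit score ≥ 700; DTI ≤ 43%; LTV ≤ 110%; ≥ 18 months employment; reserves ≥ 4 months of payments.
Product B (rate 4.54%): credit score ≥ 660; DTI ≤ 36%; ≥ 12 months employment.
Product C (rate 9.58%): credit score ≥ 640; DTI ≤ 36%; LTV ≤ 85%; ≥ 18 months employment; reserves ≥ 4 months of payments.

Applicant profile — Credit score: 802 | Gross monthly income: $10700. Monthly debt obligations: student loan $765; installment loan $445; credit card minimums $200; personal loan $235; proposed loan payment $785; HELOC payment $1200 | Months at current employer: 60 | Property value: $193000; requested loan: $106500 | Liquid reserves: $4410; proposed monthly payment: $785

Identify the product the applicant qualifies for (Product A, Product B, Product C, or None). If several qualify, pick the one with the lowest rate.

Product B

Total debts = (765 + 445 + 200 + 235 + 785 + 1,200) = 3,630; DTI = 3,630/10,700 = 33.9%.
LTV = 106,500/193,000 = 55.2%.
Reserves = 4,410/785 = 5.6 months.
Product A: score 802 ≥ 700; DTI 33.9% ≤ 43%; LTV 55.2% ≤ 110%; employment 60 ≥ 18 mo; reserves 5.6 ≥ 4 mo → qualifies.
Product B: score 802 ≥ 660; DTI 33.9% ≤ 36%; employment 60 ≥ 12 mo → qualifies.
Product C: score 802 ≥ 640; DTI 33.9% ≤ 36%; LTV 55.2% ≤ 85%; employment 60 ≥ 18 mo; reserves 5.6 ≥ 4 mo → qualifies.
Qualifying: Product A, Product B, Product C. Lowest rate is 4.54% → Product B.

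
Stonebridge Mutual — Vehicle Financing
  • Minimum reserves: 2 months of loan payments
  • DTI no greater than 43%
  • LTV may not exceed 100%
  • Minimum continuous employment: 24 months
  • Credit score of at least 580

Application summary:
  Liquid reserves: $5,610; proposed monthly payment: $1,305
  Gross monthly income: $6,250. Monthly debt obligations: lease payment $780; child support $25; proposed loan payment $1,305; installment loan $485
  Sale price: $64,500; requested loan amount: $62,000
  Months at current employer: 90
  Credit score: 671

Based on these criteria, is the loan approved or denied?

Approved

Liquid reserves cover 5,610/1,305 = 4.3 months — ≥ 2 required
Total monthly debts = (780 + 25 + 1,305 + 485) = 2,595. DTI: 2,595 ÷ 6,250 = 41.5%, within the 43% cap
LTV: 62,000 ÷ 64,500 = 96.1%, within 100% cap
Employment 90 ≥ 24 months
Credit score 671 ≥ 580 (meets)
All criteria satisfied.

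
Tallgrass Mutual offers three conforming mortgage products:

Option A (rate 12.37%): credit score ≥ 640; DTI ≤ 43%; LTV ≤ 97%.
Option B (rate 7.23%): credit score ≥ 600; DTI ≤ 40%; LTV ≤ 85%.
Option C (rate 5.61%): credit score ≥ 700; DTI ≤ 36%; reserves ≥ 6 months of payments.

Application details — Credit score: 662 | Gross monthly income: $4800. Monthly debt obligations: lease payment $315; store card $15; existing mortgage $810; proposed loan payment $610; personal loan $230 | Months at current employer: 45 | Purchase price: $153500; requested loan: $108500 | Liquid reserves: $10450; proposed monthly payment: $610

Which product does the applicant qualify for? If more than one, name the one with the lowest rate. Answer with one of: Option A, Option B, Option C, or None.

Option A

Total debts = (315 + 15 + 810 + 610 + 230) = 1,980; DTI = 1,980/4,800 = 41.2%.
LTV = 108,500/153,500 = 70.7%.
Reserves = 10,450/610 = 17.1 months.
Option A: score 662 ≥ 640; DTI 41.2% ≤ 43%; LTV 70.7% ≤ 97% → qualifies.
Option B: score 662 ≥ 600; DTI 41.2% > 40%; LTV 70.7% ≤ 85% → does not qualify.
Option C: score 662 < 700; DTI 41.2% > 36%; reserves 17.1 ≥ 6 mo → does not qualify.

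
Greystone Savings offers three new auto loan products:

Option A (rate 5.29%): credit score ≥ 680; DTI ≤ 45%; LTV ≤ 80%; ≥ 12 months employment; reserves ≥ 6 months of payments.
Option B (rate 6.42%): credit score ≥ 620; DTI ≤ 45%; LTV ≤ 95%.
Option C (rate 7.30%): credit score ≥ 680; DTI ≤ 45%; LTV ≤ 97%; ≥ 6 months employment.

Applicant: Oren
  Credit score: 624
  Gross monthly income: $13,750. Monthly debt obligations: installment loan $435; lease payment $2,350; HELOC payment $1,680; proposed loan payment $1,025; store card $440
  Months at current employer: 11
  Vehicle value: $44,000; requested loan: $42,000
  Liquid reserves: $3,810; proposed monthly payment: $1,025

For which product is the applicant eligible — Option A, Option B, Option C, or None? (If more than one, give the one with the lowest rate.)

None

Total debts = (435 + 2,350 + 1,680 + 1,025 + 440) = 5,930; DTI = 5,930/13,750 = 43.1%.
LTV = 42,000/44,000 = 95.5%.
Reserves = 3,810/1,025 = 3.7 months.
Option A: score 624 < 680; DTI 43.1% ≤ 45%; LTV 95.5% > 80%; employment 11 < 12 mo; reserves 3.7 < 6 mo → does not qualify.
Option B: score 624 ≥ 620; DTI 43.1% ≤ 45%; LTV 95.5% > 95% → does not qualify.
Option C: score 624 < 680; DTI 43.1% ≤ 45%; LTV 95.5% ≤ 97%; employment 11 ≥ 6 mo → does not qualify.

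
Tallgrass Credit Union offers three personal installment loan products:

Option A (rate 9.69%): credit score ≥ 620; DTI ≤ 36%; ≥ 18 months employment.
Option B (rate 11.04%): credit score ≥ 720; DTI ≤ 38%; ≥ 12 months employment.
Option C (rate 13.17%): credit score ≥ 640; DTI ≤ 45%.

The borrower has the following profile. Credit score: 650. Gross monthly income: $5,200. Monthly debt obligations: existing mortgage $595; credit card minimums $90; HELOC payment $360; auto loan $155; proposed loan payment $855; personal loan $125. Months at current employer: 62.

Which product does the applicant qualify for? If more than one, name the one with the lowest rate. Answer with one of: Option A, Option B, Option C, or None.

Total debts = (595 + 90 + 360 + 155 + 855 + 125) = 2,180; DTI = 2,180/5,200 = 41.9%.
Option A: score 650 ≥ 620; DTI 41.9% > 36%; employment 62 ≥ 18 mo → does not qualify.
Option B: score 650 < 720; DTI 41.9% > 38%; employment 62 ≥ 12 mo → does not qualify.
Option C: score 650 ≥ 640; DTI 41.9% ≤ 45% → qualifies.

Option C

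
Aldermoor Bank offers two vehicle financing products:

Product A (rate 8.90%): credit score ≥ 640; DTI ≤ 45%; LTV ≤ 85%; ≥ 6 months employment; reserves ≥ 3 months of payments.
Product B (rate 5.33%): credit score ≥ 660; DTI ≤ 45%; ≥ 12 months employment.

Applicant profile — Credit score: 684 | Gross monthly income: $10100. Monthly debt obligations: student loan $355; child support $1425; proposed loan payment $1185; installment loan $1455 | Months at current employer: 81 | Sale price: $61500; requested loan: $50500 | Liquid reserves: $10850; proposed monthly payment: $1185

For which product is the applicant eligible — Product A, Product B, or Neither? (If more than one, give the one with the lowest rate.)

Product B

Total debts = (355 + 1,425 + 1,185 + 1,455) = 4,420; DTI = 4,420/10,100 = 43.8%.
LTV = 50,500/61,500 = 82.1%.
Reserves = 10,850/1,185 = 9.2 months.
Product A: score 684 ≥ 640; DTI 43.8% ≤ 45%; LTV 82.1% ≤ 85%; employment 81 ≥ 6 mo; reserves 9.2 ≥ 3 mo → qualifies.
Product B: score 684 ≥ 660; DTI 43.8% ≤ 45%; employment 81 ≥ 12 mo → qualifies.
Qualifying: Product A, Product B. Lowest rate is 5.33% → Product B.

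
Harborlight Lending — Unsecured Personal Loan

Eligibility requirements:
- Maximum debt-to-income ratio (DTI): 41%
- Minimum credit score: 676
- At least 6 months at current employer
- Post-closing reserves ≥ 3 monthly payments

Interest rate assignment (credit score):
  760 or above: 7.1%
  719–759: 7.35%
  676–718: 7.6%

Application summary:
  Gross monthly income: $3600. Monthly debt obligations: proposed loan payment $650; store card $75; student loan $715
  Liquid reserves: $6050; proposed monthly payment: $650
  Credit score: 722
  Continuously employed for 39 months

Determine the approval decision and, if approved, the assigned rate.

Credit score 722 ≥ 676 (meets minimum)
Employment 39 ≥ 6 months
Total monthly debts = (650 + 75 + 715) = 1,440. DTI: 1,440 ÷ 3,600 = 40%, within the 41% cap
Liquid reserves cover 6,050/650 = 9.3 months — ≥ 3 required
All requirements met. Score 722 falls in the 719–759 tier → 7.35%.

Approved at 7.35%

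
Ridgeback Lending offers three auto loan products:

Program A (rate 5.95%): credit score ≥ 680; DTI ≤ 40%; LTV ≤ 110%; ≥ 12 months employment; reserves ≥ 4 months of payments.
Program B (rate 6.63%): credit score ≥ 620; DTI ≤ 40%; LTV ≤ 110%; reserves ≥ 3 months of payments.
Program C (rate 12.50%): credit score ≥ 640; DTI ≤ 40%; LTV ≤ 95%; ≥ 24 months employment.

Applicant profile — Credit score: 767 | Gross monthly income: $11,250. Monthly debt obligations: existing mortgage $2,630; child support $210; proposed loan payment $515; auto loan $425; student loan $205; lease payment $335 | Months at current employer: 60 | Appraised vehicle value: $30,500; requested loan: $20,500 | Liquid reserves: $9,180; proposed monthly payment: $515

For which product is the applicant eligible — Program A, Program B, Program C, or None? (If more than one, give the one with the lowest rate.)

Total debts = (2,630 + 210 + 515 + 425 + 205 + 335) = 4,320; DTI = 4,320/11,250 = 38.4%.
LTV = 20,500/30,500 = 67.2%.
Reserves = 9,180/515 = 17.8 months.
Program A: score 767 ≥ 680; DTI 38.4% ≤ 40%; LTV 67.2% ≤ 110%; employment 60 ≥ 12 mo; reserves 17.8 ≥ 4 mo → qualifies.
Program B: score 767 ≥ 620; DTI 38.4% ≤ 40%; LTV 67.2% ≤ 110%; reserves 17.8 ≥ 3 mo → qualifies.
Program C: score 767 ≥ 640; DTI 38.4% ≤ 40%; LTV 67.2% ≤ 95%; employment 60 ≥ 24 mo → qualifies.
Qualifying: Program A, Program B, Program C. Lowest rate is 5.95% → Program A.

Program A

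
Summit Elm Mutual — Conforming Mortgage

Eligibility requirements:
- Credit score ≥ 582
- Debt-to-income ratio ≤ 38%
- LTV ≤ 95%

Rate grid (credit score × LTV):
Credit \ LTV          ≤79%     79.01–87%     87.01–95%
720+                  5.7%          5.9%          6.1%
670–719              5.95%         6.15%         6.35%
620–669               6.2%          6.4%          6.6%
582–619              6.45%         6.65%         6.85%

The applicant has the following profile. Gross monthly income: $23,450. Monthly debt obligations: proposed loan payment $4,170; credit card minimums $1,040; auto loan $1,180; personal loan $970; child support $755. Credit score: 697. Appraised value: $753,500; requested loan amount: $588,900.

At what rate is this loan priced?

5.95%

Credit score 697 ≥ 582; Total monthly debts = (4,170 + 1,040 + 1,180 + 970 + 755) = 8,115. Debt-to-income = 8,115/23,450 = 34.6% — meets 38% limit
Loan-to-value = 588,900/753,500 = 78.2% — pass (95% max)
Score 697 is in the 670–719 band; LTV 78.2% is in the ≤79% band → 5.95%.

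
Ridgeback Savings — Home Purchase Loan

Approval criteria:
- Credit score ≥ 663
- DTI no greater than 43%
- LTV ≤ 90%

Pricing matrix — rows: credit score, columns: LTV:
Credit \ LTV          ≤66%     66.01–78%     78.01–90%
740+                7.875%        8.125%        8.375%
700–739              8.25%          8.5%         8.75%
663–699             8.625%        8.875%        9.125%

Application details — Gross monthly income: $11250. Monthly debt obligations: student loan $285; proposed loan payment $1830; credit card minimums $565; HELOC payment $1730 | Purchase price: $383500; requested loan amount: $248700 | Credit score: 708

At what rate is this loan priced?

Credit score 708 ≥ 663; Total monthly debts = (285 + 1,830 + 565 + 1,730) = 4,410. DTI: 4,410 ÷ 11,250 = 39.2%, within the 43% cap
Loan-to-value = 248,700/383,500 = 64.9% — pass (90% max)
Score 708 is in the 700–739 band; LTV 64.9% is in the ≤66% band → 8.25%.

8.25%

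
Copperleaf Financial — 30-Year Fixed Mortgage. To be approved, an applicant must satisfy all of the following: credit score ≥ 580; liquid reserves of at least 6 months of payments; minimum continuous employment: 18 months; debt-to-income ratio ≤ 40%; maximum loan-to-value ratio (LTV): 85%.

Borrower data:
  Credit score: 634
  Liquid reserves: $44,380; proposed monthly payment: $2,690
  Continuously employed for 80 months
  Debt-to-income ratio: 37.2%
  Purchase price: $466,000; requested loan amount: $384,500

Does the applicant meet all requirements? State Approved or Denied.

Credit score 634 ≥ 580 (meets)
Liquid reserves cover 44,380/2,690 = 16.5 months — ≥ 6 required
Employment 80 ≥ 18 months
DTI 37.2% ≤ 40%
LTV: 384,500 ÷ 466,000 = 82.5%, within 85% cap
All criteria satisfied.

Approved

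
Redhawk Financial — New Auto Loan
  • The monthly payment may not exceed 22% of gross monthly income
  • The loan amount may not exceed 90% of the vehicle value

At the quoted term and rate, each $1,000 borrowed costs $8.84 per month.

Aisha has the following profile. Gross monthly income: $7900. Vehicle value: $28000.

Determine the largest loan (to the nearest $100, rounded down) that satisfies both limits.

Payment cap: 22% × $7,900 = $1,738/month.
At $8.84 per $1,000, that supports 1,738/8.84 × 1,000 ≈ $196,606 → $196,600.
LTV cap: 90% × $28,000 = $25,200 → $25,200.
Binding constraint: loan-to-value.

$25,200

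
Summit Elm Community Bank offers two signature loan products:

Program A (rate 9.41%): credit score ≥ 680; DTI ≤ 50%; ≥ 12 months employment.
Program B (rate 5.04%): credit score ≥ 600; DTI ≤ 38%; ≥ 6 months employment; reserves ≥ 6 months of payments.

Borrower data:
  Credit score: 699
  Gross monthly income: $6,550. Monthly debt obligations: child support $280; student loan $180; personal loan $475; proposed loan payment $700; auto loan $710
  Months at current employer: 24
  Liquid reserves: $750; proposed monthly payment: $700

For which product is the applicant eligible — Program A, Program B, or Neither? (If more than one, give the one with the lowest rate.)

Total debts = (280 + 180 + 475 + 700 + 710) = 2,345; DTI = 2,345/6,550 = 35.8%.
Reserves = 750/700 = 1.1 months.
Program A: score 699 ≥ 680; DTI 35.8% ≤ 50%; employment 24 ≥ 12 mo → qualifies.
Program B: score 699 ≥ 600; DTI 35.8% ≤ 38%; employment 24 ≥ 6 mo; reserves 1.1 < 6 mo → does not qualify.

Program A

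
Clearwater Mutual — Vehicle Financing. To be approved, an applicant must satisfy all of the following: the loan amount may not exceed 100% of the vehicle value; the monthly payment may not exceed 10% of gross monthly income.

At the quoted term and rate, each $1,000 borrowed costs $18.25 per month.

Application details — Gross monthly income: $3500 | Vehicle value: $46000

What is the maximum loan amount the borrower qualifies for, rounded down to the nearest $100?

Payment cap: 10% × $3,500 = $350/month.
At $18.25 per $1,000, that supports 350/18.25 × 1,000 ≈ $19,178 → $19,100.
LTV cap: 100% × $46,000 = $46,000 → $46,000.
Binding constraint: payment-to-income.

$19,100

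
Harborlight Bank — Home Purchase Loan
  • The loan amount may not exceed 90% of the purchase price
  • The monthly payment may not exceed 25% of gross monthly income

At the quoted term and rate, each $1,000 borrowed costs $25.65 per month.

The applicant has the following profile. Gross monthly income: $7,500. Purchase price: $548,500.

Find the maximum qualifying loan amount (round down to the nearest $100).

Payment cap: 25% × $7,500 = $1,875/month.
At $25.65 per $1,000, that supports 1,875/25.65 × 1,000 ≈ $73,099 → $73,000.
LTV cap: 90% × $548,500 = $493,650 → $493,600.
Binding constraint: payment-to-income.

$73,000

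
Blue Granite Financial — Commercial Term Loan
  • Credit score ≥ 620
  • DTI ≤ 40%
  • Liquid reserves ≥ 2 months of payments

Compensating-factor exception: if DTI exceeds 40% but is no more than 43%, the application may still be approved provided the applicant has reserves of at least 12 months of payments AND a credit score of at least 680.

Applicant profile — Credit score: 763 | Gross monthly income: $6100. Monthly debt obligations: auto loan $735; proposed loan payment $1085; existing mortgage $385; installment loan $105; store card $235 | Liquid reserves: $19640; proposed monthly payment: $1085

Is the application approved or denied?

Approved

Credit score 763 ≥ 620 (meets base)
Total debts = (735 + 1,085 + 385 + 105 + 235) = 2,545. DTI: 2,545 ÷ 6,100 = 41.7%, over the 40% base limit.
Reserves = 19,640/1,085 = 18.1 months ≥ 2
41.7% falls in the override range (40%–43%), so the compensating-factor test applies.
Reserves 18.1 ≥ 12 months; credit score 763 ≥ 680.
Both override conditions satisfied; DTI exception granted.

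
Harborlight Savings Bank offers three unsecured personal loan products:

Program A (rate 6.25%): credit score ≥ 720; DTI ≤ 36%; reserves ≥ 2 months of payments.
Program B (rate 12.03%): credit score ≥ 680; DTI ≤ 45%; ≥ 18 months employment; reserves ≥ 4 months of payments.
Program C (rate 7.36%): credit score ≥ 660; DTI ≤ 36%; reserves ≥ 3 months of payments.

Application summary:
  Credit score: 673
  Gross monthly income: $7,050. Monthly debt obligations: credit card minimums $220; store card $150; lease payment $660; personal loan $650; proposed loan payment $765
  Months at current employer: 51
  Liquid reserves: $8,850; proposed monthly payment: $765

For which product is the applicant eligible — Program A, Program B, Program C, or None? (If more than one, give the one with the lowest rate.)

Total debts = (220 + 150 + 660 + 650 + 765) = 2,445; DTI = 2,445/7,050 = 34.7%.
Reserves = 8,850/765 = 11.6 months.
Program A: score 673 < 720; DTI 34.7% ≤ 36%; reserves 11.6 ≥ 2 mo → does not qualify.
Program B: score 673 < 680; DTI 34.7% ≤ 45%; employment 51 ≥ 18 mo; reserves 11.6 ≥ 4 mo → does not qualify.
Program C: score 673 ≥ 660; DTI 34.7% ≤ 36%; reserves 11.6 ≥ 3 mo → qualifies.

Program C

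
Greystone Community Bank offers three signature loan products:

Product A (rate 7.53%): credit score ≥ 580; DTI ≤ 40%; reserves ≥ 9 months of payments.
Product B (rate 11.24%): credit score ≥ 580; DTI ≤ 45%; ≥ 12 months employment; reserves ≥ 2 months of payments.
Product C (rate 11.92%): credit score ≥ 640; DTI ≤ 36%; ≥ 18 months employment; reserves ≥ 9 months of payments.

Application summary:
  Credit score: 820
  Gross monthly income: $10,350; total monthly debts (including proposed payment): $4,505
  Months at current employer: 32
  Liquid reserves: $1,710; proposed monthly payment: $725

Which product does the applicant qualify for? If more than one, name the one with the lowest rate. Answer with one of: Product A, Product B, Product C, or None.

DTI = 4,505/10,350 = 43.5%.
Reserves = 1,710/725 = 2.4 months.
Product A: score 820 ≥ 580; DTI 43.5% > 40%; reserves 2.4 < 9 mo → does not qualify.
Product B: score 820 ≥ 580; DTI 43.5% ≤ 45%; employment 32 ≥ 12 mo; reserves 2.4 ≥ 2 mo → qualifies.
Product C: score 820 ≥ 640; DTI 43.5% > 36%; employment 32 ≥ 18 mo; reserves 2.4 < 9 mo → does not qualify.

Product B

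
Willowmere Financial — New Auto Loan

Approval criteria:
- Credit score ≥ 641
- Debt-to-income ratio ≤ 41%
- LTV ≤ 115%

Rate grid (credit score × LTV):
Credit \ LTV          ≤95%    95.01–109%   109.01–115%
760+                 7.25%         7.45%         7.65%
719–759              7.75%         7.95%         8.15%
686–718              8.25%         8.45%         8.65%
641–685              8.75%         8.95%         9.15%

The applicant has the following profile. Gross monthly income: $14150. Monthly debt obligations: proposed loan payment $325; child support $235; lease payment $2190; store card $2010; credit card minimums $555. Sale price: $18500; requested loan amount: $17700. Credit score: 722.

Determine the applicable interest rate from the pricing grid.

7.95%

Credit score 722 ≥ 641; Total monthly debts = (325 + 235 + 2,190 + 2,010 + 555) = 5,315. DTI = 5,315/14,150 = 37.6% ≤ 41%
LTV: 17,700 ÷ 18,500 = 95.7%, within 115% cap
Row: 722 falls in 719–759. Column: 95.7% falls in 95.01–109%. Rate = 7.95%.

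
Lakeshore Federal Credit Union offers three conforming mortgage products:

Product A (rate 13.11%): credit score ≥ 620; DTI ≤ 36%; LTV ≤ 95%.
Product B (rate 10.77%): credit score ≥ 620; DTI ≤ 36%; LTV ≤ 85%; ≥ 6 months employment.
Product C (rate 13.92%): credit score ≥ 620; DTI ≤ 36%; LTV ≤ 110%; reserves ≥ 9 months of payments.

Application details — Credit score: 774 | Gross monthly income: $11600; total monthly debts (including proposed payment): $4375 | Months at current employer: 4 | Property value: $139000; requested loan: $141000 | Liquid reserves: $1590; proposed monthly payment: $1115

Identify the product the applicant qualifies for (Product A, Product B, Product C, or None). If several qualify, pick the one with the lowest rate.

DTI = 4,375/11,600 = 37.7%.
LTV = 141,000/139,000 = 101.4%.
Reserves = 1,590/1,115 = 1.4 months.
Product A: score 774 ≥ 620; DTI 37.7% > 36%; LTV 101.4% > 95% → does not qualify.
Product B: score 774 ≥ 620; DTI 37.7% > 36%; LTV 101.4% > 85%; employment 4 < 6 mo → does not qualify.
Product C: score 774 ≥ 620; DTI 37.7% > 36%; LTV 101.4% ≤ 110%; reserves 1.4 < 9 mo → does not qualify.

None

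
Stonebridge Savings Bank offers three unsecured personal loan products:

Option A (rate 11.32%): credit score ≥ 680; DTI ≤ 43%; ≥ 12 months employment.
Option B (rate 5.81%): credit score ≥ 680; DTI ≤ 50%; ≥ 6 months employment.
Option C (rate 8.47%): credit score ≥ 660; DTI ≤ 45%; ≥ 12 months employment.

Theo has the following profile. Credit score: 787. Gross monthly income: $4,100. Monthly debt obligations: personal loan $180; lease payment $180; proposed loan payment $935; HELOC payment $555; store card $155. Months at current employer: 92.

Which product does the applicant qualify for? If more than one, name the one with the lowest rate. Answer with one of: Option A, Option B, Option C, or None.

Total debts = (180 + 180 + 935 + 555 + 155) = 2,005; DTI = 2,005/4,100 = 48.9%.
Option A: score 787 ≥ 680; DTI 48.9% > 43%; employment 92 ≥ 12 mo → does not qualify.
Option B: score 787 ≥ 680; DTI 48.9% ≤ 50%; employment 92 ≥ 6 mo → qualifies.
Option C: score 787 ≥ 660; DTI 48.9% > 45%; employment 92 ≥ 12 mo → does not qualify.

Option B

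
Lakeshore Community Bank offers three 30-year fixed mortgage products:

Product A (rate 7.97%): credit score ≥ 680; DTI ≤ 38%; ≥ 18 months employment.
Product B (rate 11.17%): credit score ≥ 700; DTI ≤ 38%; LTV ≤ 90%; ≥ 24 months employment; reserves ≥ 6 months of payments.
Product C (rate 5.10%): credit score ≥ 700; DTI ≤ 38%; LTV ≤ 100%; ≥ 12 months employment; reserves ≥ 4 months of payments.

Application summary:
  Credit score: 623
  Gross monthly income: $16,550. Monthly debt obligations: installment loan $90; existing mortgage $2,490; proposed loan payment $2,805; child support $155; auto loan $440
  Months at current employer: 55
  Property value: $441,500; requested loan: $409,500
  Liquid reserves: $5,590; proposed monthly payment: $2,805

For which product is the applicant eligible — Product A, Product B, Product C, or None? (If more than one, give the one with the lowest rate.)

None

Total debts = (90 + 2,490 + 2,805 + 155 + 440) = 5,980; DTI = 5,980/16,550 = 36.1%.
LTV = 409,500/441,500 = 92.8%.
Reserves = 5,590/2,805 = 2.0 months.
Product A: score 623 < 680; DTI 36.1% ≤ 38%; employment 55 ≥ 18 mo → does not qualify.
Product B: score 623 < 700; DTI 36.1% ≤ 38%; LTV 92.8% > 90%; employment 55 ≥ 24 mo; reserves 2.0 < 6 mo → does not qualify.
Product C: score 623 < 700; DTI 36.1% ≤ 38%; LTV 92.8% ≤ 100%; employment 55 ≥ 12 mo; reserves 2.0 < 4 mo → does not qualify.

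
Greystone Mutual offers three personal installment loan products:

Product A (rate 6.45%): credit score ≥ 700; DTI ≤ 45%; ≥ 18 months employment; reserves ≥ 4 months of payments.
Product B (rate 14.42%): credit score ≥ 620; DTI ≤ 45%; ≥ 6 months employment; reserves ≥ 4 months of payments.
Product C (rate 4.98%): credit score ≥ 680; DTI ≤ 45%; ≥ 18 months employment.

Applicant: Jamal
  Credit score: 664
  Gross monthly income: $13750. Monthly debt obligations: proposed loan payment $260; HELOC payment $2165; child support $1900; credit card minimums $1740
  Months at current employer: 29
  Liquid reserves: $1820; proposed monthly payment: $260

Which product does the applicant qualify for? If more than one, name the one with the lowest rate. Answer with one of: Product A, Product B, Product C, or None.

Product B

Total debts = (260 + 2,165 + 1,900 + 1,740) = 6,065; DTI = 6,065/13,750 = 44.1%.
Reserves = 1,820/260 = 7.0 months.
Product A: score 664 < 700; DTI 44.1% ≤ 45%; employment 29 ≥ 18 mo; reserves 7.0 ≥ 4 mo → does not qualify.
Product B: score 664 ≥ 620; DTI 44.1% ≤ 45%; employment 29 ≥ 6 mo; reserves 7.0 ≥ 4 mo → qualifies.
Product C: score 664 < 680; DTI 44.1% ≤ 45%; employment 29 ≥ 18 mo → does not qualify.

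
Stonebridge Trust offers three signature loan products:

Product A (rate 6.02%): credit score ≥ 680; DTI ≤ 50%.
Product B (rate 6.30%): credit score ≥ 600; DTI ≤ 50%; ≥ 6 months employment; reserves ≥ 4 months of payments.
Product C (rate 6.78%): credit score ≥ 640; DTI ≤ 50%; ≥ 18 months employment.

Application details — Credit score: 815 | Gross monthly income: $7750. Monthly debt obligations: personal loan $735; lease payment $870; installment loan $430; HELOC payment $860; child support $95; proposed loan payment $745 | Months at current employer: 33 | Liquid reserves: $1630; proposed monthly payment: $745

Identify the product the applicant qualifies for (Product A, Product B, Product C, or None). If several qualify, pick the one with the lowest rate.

Product A

Total debts = (735 + 870 + 430 + 860 + 95 + 745) = 3,735; DTI = 3,735/7,750 = 48.2%.
Reserves = 1,630/745 = 2.2 months.
Product A: score 815 ≥ 680; DTI 48.2% ≤ 50% → qualifies.
Product B: score 815 ≥ 600; DTI 48.2% ≤ 50%; employment 33 ≥ 6 mo; reserves 2.2 < 4 mo → does not qualify.
Product C: score 815 ≥ 640; DTI 48.2% ≤ 50%; employment 33 ≥ 18 mo → qualifies.
Qualifying: Product A, Product C. Lowest rate is 6.02% → Product A.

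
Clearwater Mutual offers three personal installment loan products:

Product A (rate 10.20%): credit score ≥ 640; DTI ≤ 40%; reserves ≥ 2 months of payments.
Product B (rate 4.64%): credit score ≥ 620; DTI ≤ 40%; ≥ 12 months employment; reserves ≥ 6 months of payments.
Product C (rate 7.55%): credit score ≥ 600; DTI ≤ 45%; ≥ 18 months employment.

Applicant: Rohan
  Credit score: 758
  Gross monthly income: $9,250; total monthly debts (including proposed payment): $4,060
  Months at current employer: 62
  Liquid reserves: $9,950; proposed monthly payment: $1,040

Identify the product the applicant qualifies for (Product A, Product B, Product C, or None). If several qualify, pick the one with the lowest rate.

Product C

DTI = 4,060/9,250 = 43.9%.
Reserves = 9,950/1,040 = 9.6 months.
Product A: score 758 ≥ 640; DTI 43.9% > 40%; reserves 9.6 ≥ 2 mo → does not qualify.
Product B: score 758 ≥ 620; DTI 43.9% > 40%; employment 62 ≥ 12 mo; reserves 9.6 ≥ 6 mo → does not qualify.
Product C: score 758 ≥ 600; DTI 43.9% ≤ 45%; employment 62 ≥ 18 mo → qualifies.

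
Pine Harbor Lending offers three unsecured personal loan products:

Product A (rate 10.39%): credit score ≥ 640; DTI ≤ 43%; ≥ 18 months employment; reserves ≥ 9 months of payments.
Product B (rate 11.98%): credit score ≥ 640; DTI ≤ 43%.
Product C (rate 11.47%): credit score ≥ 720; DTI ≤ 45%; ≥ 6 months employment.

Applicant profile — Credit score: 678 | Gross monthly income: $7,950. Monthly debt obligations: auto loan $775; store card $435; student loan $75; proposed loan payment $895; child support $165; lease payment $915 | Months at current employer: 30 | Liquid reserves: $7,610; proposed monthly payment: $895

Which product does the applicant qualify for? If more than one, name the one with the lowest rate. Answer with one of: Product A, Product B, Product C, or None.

Product B

Total debts = (775 + 435 + 75 + 895 + 165 + 915) = 3,260; DTI = 3,260/7,950 = 41%.
Reserves = 7,610/895 = 8.5 months.
Product A: score 678 ≥ 640; DTI 41% ≤ 43%; employment 30 ≥ 18 mo; reserves 8.5 < 9 mo → does not qualify.
Product B: score 678 ≥ 640; DTI 41% ≤ 43% → qualifies.
Product C: score 678 < 720; DTI 41% ≤ 45%; employment 30 ≥ 6 mo → does not qualify.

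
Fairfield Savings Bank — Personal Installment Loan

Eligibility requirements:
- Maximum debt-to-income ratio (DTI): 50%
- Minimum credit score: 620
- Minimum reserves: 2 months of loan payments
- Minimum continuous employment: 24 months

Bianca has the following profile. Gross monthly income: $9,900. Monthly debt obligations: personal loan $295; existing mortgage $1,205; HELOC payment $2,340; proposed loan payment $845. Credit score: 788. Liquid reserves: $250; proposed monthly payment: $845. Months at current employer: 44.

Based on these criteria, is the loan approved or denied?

Denied

Total monthly debts = (295 + 1,205 + 2,340 + 845) = 4,685. DTI = 4,685/9,900 = 47.3% ≤ 50%
Credit score 788 ≥ 620 (meets)
Liquid reserves cover 250/845 = 0.3 months — < 2 required
Employment 44 ≥ 24 months
Fails on reserves.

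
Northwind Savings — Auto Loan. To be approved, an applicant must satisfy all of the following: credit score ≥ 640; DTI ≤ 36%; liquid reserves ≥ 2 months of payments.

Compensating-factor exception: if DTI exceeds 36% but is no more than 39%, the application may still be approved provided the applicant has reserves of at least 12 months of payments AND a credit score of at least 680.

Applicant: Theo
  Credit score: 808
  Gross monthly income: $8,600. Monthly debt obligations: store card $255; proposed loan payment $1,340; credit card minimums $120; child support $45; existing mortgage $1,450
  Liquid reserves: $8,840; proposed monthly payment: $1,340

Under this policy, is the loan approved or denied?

Credit score 808 ≥ 640 (meets base)
Total debts = (255 + 1,340 + 120 + 45 + 1,450) = 3,210. DTI = 3,210/8,600 = 37.3% > 36% — standard DTI limit exceeded.
Reserves = 8,840/1,340 = 6.6 months ≥ 2
DTI 37.3% is within the 36%–39% exception band; checking compensating factors.
Reserves 6.6 < 12 months; credit score 808 ≥ 680.
Override conditions not both satisfied; exception does not apply.

Denied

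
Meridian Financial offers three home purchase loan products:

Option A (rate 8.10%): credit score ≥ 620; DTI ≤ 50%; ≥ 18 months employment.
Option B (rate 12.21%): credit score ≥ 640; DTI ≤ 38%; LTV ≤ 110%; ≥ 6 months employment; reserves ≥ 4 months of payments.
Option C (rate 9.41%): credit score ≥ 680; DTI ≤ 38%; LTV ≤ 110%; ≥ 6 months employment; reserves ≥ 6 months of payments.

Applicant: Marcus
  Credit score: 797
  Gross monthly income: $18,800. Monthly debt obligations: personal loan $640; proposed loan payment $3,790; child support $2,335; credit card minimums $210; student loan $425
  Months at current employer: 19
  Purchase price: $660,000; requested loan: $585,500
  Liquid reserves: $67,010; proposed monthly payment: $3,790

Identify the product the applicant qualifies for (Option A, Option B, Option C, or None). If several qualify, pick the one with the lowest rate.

Option A

Total debts = (640 + 3,790 + 2,335 + 210 + 425) = 7,400; DTI = 7,400/18,800 = 39.4%.
LTV = 585,500/660,000 = 88.7%.
Reserves = 67,010/3,790 = 17.7 months.
Option A: score 797 ≥ 620; DTI 39.4% ≤ 50%; employment 19 ≥ 18 mo → qualifies.
Option B: score 797 ≥ 640; DTI 39.4% > 38%; LTV 88.7% ≤ 110%; employment 19 ≥ 6 mo; reserves 17.7 ≥ 4 mo → does not qualify.
Option C: score 797 ≥ 680; DTI 39.4% > 38%; LTV 88.7% ≤ 110%; employment 19 ≥ 6 mo; reserves 17.7 ≥ 6 mo → does not qualify.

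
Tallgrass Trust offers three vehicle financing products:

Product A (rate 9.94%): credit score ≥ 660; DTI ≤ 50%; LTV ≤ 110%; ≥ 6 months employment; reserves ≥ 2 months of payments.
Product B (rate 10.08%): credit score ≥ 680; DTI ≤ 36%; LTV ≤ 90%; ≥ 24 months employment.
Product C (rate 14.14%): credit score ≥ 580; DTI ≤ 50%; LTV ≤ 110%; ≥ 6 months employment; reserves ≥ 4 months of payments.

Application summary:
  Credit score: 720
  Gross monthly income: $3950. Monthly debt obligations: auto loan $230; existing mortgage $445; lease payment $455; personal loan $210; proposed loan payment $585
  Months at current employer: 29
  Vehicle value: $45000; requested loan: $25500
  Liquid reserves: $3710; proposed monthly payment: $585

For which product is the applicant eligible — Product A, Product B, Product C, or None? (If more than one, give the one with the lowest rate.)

Product A

Total debts = (230 + 445 + 455 + 210 + 585) = 1,925; DTI = 1,925/3,950 = 48.7%.
LTV = 25,500/45,000 = 56.7%.
Reserves = 3,710/585 = 6.3 months.
Product A: score 720 ≥ 660; DTI 48.7% ≤ 50%; LTV 56.7% ≤ 110%; employment 29 ≥ 6 mo; reserves 6.3 ≥ 2 mo → qualifies.
Product B: score 720 ≥ 680; DTI 48.7% > 36%; LTV 56.7% ≤ 90%; employment 29 ≥ 24 mo → does not qualify.
Product C: score 720 ≥ 580; DTI 48.7% ≤ 50%; LTV 56.7% ≤ 110%; employment 29 ≥ 6 mo; reserves 6.3 ≥ 4 mo → qualifies.
Qualifying: Product A, Product C. Lowest rate is 9.94% → Product A.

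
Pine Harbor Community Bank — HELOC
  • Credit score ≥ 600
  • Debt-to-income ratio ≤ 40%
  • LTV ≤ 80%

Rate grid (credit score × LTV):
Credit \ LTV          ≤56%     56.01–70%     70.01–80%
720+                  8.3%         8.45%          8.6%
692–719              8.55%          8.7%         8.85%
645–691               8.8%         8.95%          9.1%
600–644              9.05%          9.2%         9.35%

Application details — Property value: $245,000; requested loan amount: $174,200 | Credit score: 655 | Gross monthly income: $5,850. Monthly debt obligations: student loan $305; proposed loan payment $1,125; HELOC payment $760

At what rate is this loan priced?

Credit score 655 ≥ 600; Total monthly debts = (305 + 1,125 + 760) = 2,190. DTI: 2,190 ÷ 5,850 = 37.4%, within the 40% cap
LTV = 174,200/245,000 = 71.1% ≤ 80%
Row: 655 falls in 645–691. Column: 71.1% falls in 70.01–80%. Rate = 9.1%.

9.1%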